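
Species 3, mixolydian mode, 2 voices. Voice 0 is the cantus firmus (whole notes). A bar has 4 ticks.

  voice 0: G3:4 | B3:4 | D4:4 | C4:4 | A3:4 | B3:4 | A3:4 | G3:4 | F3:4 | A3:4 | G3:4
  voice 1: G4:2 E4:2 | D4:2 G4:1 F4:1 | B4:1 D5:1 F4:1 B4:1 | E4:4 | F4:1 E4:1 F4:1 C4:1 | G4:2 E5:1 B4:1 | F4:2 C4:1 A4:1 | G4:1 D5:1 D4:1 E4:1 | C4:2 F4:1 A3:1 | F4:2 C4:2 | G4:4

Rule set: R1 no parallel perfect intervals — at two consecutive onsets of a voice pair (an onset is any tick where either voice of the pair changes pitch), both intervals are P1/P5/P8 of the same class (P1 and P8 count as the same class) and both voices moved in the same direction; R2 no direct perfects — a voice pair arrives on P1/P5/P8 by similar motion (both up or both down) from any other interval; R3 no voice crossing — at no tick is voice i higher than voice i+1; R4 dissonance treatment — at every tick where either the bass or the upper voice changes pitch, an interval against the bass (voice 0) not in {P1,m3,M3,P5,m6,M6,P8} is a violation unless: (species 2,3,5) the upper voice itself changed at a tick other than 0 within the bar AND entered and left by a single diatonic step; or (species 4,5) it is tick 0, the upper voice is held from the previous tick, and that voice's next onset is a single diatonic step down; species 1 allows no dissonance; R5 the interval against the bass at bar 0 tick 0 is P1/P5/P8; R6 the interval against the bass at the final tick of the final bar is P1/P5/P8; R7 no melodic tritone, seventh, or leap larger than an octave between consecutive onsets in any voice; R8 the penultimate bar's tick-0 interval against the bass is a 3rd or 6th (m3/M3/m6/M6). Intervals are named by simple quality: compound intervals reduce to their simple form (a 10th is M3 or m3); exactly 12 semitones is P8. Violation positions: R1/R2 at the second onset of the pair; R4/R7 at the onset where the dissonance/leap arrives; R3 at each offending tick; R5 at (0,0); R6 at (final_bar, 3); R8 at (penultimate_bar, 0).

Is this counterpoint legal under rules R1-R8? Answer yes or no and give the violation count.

No (7 violations)

bar 0: v0=G3 v1=G4 (P8)
bar 1: v0=B3 v1=D4 (m3)
bar 2: v0=D4 v1=B4 (M6)
bar 3: v0=C4 v1=E4 (M3)
bar 4: v0=A3 v1=F4 (m6)
bar 5: v0=B3 v1=G4 (m6)
bar 6: v0=A3 v1=F4 (m6)
bar 7: v0=G3 v1=G4 (P8)
bar 8: v0=F3 v1=C4 (P5)
bar 9: v0=A3 v1=F4 (m6)
bar 10: v0=G3 v1=G4 (P8)
  R4 @ bar1.3: B3/F4 TT untreated
  R7 @ bar2.0: F4->B4 leap 6st
  R7 @ bar2.3: F4->B4 leap 6st
  R4 @ bar5.2: B3/E5 P4 untreated
  R7 @ bar6.0: B4->F4 leap 6st
  R1 @ bar7.0: A3/A4 P8 -> G3/G4 P8 similar
  R2 @ bar8.0: G3/E4 M6 -> F3/C4 P5 similar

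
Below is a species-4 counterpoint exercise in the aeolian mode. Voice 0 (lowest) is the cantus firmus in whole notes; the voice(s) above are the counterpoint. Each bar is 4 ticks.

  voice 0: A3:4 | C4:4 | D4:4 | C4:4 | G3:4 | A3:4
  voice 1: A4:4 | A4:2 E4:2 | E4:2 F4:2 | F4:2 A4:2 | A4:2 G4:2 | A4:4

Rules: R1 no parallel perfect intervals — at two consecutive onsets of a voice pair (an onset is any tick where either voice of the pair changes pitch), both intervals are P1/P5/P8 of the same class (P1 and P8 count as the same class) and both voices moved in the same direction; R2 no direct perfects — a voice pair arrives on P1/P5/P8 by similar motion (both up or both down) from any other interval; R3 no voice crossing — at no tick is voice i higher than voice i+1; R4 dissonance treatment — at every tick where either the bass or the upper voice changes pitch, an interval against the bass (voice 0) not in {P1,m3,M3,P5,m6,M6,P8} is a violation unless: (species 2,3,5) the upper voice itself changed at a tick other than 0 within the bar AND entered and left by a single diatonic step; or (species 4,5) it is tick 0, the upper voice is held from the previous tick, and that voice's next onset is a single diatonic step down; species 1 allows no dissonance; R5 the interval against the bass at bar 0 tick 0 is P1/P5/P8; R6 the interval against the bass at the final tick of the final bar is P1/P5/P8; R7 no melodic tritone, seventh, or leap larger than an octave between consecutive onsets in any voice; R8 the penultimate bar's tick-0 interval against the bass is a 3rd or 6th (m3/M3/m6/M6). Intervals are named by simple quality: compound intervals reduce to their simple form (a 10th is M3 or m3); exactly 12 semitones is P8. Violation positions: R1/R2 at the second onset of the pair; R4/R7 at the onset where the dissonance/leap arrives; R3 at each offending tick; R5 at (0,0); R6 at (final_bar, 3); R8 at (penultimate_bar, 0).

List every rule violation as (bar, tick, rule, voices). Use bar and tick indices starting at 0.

bar 0: v0=A3 v1=A4 downbeat P8
bar 1: v0=C4 v1=A4 downbeat M6
bar 2: v0=D4 v1=E4 downbeat M2
bar 3: v0=C4 v1=F4 downbeat P4
bar 4: v0=G3 v1=A4 downbeat M2
bar 5: v0=A3 v1=A4 downbeat P8
  -> R4 @ bar 2 tick 0 v(0, 1): D4/E4 M2 untreated
  -> R4 @ bar 3 tick 0 v(0, 1): C4/F4 P4 untreated
  -> R8 @ bar 4 tick 0 v(0, 1): penult M2 not 3rd/6th
  -> R1 @ bar 5 tick 0 v(0, 1): G3/G4 P8 -> A3/A4 P8 similar

(2, 0, R4, (0, 1))
(3, 0, R4, (0, 1))
(4, 0, R8, (0, 1))
(5, 0, R1, (0, 1))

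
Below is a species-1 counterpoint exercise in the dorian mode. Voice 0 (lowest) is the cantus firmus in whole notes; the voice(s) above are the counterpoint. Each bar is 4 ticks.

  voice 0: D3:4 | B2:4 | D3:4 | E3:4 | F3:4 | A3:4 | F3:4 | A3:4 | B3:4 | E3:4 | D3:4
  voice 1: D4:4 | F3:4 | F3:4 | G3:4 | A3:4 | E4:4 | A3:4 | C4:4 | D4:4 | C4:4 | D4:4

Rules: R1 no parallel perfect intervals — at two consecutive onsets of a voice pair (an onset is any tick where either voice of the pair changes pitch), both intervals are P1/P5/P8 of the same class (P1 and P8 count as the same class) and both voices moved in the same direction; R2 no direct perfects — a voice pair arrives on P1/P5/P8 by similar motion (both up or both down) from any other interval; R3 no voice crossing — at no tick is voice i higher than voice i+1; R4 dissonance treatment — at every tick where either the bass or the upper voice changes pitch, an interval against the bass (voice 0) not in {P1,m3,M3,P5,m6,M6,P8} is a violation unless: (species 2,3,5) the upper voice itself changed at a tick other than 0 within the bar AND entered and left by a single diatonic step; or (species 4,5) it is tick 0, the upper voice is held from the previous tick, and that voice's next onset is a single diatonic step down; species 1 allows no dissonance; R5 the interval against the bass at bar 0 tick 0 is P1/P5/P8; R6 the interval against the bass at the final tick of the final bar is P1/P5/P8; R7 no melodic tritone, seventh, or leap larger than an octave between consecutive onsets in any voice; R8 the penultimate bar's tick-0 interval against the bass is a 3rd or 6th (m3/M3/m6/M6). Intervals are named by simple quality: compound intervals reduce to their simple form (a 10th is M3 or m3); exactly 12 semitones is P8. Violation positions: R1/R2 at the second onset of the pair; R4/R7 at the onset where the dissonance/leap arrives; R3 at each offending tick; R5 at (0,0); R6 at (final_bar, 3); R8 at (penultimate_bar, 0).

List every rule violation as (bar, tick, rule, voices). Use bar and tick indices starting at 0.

(1, 0, R4, (0, 1))
(5, 0, R2, (0, 1))

bar 0: v0=D3 v1=D4 downbeat P8
bar 1: v0=B2 v1=F3 downbeat TT
bar 2: v0=D3 v1=F3 downbeat m3
bar 3: v0=E3 v1=G3 downbeat m3
bar 4: v0=F3 v1=A3 downbeat M3
bar 5: v0=A3 v1=E4 downbeat P5
bar 6: v0=F3 v1=A3 downbeat M3
bar 7: v0=A3 v1=C4 downbeat m3
bar 8: v0=B3 v1=D4 downbeat m3
bar 9: v0=E3 v1=C4 downbeat m6
bar 10: v0=D3 v1=D4 downbeat P8
  -> R4 @ bar 1 tick 0 v(0, 1): B2/F3 TT untreated
  -> R2 @ bar 5 tick 0 v(0, 1): F3/A3 M3 -> A3/E4 P5 similar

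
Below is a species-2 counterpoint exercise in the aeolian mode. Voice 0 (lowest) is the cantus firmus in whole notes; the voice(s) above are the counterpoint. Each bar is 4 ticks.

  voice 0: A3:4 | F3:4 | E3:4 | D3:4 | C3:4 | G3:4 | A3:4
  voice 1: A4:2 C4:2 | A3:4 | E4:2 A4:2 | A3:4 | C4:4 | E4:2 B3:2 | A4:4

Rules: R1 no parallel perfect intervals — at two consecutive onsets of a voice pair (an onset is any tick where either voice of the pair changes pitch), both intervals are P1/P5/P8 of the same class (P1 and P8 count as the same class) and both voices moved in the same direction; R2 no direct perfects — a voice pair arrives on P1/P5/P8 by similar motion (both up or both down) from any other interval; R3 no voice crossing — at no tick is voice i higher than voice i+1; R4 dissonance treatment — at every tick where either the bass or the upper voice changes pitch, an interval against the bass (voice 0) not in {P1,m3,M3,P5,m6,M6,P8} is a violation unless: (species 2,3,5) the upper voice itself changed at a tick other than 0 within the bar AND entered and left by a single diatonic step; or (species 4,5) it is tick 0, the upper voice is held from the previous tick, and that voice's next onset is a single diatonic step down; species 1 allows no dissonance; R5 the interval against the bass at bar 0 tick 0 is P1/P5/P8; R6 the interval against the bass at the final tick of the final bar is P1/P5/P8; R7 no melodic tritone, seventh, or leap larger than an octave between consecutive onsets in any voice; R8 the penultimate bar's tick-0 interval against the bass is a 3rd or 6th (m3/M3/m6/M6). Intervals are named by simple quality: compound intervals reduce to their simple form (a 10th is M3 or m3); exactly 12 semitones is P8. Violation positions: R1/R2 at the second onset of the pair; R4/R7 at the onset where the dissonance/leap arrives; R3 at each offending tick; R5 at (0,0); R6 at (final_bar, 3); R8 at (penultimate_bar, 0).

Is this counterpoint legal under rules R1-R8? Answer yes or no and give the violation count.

bar 0: v0=A3 v1=A4 (P8)
bar 1: v0=F3 v1=A3 (M3)
bar 2: v0=E3 v1=E4 (P8)
bar 3: v0=D3 v1=A3 (P5)
bar 4: v0=C3 v1=C4 (P8)
bar 5: v0=G3 v1=E4 (M6)
bar 6: v0=A3 v1=A4 (P8)
  R4 @ bar2.2: E3/A4 P4 untreated
  R2 @ bar3.0: E3/A4 P4 -> D3/A3 P5 similar
  R2 @ bar6.0: G3/B3 M3 -> A3/A4 P8 similar
  R7 @ bar6.0: B3->A4 leap 10st

No (4 violations)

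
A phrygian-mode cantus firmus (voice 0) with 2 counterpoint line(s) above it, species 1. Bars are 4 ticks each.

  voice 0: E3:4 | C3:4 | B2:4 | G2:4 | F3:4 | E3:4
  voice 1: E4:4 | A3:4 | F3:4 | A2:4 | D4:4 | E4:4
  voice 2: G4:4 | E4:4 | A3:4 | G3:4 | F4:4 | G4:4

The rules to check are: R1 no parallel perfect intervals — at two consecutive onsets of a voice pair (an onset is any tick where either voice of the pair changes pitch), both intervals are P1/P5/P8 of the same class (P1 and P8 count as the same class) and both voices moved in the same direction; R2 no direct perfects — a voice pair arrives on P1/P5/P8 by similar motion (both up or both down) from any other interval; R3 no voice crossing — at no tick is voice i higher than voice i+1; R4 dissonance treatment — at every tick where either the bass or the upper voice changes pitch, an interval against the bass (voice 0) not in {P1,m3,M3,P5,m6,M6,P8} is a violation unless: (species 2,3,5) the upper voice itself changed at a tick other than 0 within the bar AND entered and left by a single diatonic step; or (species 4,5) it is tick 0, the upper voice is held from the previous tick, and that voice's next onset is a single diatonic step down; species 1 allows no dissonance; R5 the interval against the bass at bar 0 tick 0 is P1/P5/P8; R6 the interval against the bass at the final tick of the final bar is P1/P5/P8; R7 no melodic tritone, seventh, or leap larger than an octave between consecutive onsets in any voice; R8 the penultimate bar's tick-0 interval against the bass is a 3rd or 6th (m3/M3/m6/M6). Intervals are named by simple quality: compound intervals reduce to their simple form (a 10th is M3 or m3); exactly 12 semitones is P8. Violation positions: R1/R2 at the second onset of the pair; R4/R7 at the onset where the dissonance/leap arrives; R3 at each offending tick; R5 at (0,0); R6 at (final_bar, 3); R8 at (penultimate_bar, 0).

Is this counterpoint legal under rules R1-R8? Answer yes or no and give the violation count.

bar 0: v0=E3 v1=E4 v2=G4 (m3)
bar 1: v0=C3 v1=A3 v2=E4 (M3)
bar 2: v0=B2 v1=F3 v2=A3 (m7)
bar 3: v0=G2 v1=A2 v2=G3 (P8)
bar 4: v0=F3 v1=D4 v2=F4 (P8)
bar 5: v0=E3 v1=E4 v2=G4 (m3)
  R5 @ bar0.0: opens on m3
  R2 @ bar1.0: E4/G4 m3 -> A3/E4 P5 similar
  R4 @ bar2.0: B2/F3 TT untreated
  R4 @ bar2.0: B2/A3 m7 untreated
  R2 @ bar3.0: B2/A3 m7 -> G2/G3 P8 similar
  R4 @ bar3.0: G2/A2 M2 untreated
  R1 @ bar4.0: G2/G3 P8 -> F3/F4 P8 similar
  R7 @ bar4.0: G2->F3 leap 10st
  R7 @ bar4.0: A2->D4 leap 17st
  R7 @ bar4.0: G3->F4 leap 10st
  R8 @ bar4.0: penult P8 not 3rd/6th
  R6 @ bar5.3: closes on m3

No (12 violations)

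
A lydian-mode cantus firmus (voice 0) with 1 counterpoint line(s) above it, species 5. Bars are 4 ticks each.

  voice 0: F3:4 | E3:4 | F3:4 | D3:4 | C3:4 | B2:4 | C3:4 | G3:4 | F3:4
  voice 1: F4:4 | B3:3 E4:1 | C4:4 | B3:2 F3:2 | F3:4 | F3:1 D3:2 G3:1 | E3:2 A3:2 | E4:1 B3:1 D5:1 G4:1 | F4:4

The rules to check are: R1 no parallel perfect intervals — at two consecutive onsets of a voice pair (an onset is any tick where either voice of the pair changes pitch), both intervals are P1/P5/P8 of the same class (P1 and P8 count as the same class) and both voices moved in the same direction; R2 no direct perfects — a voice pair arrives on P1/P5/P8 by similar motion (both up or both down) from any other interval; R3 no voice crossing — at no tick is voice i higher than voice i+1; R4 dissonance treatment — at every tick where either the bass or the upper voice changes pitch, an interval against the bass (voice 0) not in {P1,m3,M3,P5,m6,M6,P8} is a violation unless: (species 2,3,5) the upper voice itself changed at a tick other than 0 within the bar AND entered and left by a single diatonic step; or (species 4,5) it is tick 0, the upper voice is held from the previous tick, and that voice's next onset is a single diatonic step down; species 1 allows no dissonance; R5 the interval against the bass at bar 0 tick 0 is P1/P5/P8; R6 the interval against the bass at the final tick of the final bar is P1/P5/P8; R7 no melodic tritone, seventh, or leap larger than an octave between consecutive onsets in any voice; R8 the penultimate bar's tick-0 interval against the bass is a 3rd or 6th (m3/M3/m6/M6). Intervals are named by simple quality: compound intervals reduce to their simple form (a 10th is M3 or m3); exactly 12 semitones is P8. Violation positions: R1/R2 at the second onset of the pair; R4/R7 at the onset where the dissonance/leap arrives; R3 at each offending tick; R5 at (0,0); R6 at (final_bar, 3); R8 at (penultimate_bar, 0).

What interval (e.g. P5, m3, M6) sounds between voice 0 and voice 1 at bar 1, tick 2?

P5

voice 0=E3 voice 1=B3 -> P5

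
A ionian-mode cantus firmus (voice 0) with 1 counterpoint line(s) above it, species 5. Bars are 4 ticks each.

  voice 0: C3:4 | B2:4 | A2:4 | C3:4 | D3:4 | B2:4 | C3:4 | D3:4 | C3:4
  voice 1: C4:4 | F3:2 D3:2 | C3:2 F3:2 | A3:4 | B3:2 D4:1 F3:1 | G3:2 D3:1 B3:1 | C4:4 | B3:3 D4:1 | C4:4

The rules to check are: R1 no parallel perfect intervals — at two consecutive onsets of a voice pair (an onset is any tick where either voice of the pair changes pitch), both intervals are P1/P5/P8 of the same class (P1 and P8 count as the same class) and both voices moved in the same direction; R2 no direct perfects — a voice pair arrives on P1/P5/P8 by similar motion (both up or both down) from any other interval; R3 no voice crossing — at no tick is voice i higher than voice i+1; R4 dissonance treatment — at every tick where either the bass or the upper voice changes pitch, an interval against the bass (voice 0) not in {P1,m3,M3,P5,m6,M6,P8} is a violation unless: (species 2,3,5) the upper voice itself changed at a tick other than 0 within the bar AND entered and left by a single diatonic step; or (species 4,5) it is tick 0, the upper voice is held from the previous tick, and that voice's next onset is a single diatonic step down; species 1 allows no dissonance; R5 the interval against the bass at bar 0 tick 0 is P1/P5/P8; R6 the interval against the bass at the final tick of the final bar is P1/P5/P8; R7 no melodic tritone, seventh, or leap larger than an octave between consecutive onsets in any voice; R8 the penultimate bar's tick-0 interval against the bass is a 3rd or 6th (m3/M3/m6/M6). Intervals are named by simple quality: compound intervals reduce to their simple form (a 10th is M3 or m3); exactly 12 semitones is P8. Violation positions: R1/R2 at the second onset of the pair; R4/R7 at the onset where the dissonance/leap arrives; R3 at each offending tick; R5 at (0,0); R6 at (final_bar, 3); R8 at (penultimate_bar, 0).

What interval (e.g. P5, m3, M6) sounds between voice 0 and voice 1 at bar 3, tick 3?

voice 0=C3 voice 1=A3 -> M6

M6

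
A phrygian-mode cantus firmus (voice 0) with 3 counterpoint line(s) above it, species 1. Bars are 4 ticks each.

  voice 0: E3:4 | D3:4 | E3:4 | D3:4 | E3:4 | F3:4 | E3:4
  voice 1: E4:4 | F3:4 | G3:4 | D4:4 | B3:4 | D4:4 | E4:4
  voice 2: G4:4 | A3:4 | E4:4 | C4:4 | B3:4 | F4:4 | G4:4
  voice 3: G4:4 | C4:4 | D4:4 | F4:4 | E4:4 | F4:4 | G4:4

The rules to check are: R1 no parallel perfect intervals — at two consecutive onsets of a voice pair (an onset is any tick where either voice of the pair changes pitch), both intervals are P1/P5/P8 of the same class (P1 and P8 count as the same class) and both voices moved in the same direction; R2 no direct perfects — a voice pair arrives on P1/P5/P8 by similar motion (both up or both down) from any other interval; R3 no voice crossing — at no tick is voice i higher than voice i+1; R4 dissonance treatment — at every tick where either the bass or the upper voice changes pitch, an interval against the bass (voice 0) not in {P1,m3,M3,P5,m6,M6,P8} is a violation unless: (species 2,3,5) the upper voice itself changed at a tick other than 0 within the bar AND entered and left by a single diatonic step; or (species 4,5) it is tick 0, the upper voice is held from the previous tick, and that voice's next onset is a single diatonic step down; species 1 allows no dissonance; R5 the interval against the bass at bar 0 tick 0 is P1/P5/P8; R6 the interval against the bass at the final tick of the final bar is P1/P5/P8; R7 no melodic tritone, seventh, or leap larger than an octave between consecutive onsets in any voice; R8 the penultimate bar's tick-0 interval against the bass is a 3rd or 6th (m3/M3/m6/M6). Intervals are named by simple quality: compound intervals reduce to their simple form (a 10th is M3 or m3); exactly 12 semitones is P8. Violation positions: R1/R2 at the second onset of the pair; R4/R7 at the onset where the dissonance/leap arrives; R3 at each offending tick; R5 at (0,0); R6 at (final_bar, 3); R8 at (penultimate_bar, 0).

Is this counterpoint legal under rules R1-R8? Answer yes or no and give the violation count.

No (29 violations)

bar 0: v0=E3 v1=E4 v2=G4 v3=G4 (m3)
bar 1: v0=D3 v1=F3 v2=A3 v3=C4 (m7)
bar 2: v0=E3 v1=G3 v2=E4 v3=D4 (m7)
bar 3: v0=D3 v1=D4 v2=C4 v3=F4 (m3)
bar 4: v0=E3 v1=B3 v2=B3 v3=E4 (P8)
bar 5: v0=F3 v1=D4 v2=F4 v3=F4 (P8)
bar 6: v0=E3 v1=E4 v2=G4 v3=G4 (m3)
  R5 @ bar0.0: opens on m3
  R5 @ bar0.0: opens on m3
  R2 @ bar1.0: E3/G4 m3 -> D3/A3 P5 similar
  R2 @ bar1.0: E4/G4 m3 -> F3/C4 P5 similar
  R4 @ bar1.0: D3/C4 m7 untreated
  R7 @ bar1.0: E4->F3 leap 11st
  R7 @ bar1.0: G4->A3 leap 10st
  R1 @ bar2.0: F3/C4 P5 -> G3/D4 P5 similar
  R2 @ bar2.0: D3/A3 P5 -> E3/E4 P8 similar
  R3 @ bar2.0: E4 above D4
  R4 @ bar2.0: E3/D4 m7 untreated
  R3 @ bar2.1: E4 above D4
  R3 @ bar2.2: E4 above D4
  R3 @ bar2.3: E4 above D4
  R3 @ bar3.0: D4 above C4
  R4 @ bar3.0: D3/C4 m7 untreated
  R3 @ bar3.1: D4 above C4
  R3 @ bar3.2: D4 above C4
  R3 @ bar3.3: D4 above C4
  R2 @ bar4.0: D4/C4 M2 -> B3/B3 P1 similar
  R1 @ bar5.0: E3/E4 P8 -> F3/F4 P8 similar
  R2 @ bar5.0: E3/B3 P5 -> F3/F4 P8 similar
  R2 @ bar5.0: B3/E4 P4 -> F4/F4 P1 similar
  R7 @ bar5.0: B3->F4 leap 6st
  R8 @ bar5.0: penult P8 not 3rd/6th
  R8 @ bar5.0: penult P8 not 3rd/6th
  R1 @ bar6.0: F4/F4 P1 -> G4/G4 P1 similar
  R6 @ bar6.3: closes on m3
  R6 @ bar6.3: closes on m3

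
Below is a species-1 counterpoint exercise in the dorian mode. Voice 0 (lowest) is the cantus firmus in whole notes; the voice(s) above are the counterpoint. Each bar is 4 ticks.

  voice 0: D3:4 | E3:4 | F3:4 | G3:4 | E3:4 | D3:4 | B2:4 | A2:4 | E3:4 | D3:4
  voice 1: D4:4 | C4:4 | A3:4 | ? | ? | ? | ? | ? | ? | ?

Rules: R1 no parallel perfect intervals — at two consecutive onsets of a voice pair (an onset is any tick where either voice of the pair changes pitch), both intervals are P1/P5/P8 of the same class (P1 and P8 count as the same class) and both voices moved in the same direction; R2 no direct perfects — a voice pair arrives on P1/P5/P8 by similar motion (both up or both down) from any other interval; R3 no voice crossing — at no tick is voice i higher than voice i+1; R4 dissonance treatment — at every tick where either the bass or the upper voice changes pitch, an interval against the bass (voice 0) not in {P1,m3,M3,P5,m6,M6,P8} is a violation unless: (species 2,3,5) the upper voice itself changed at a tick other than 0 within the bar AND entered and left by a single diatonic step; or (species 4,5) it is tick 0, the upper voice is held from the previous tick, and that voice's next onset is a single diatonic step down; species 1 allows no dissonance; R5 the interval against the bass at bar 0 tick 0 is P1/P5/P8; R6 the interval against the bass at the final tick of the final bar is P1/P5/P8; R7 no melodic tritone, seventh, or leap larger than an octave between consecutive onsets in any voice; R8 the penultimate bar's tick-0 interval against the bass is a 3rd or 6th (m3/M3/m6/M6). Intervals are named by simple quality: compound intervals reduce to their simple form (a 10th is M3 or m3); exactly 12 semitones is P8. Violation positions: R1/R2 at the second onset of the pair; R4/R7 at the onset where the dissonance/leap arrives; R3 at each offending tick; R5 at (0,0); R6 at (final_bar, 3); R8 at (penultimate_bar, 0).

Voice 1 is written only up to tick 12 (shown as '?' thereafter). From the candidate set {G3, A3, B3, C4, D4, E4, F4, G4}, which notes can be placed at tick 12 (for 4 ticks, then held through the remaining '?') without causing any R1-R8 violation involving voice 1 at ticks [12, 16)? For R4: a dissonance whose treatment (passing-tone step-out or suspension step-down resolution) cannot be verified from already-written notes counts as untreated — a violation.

G3: legal
A3: violates R4
B3: legal
C4: violates R4
D4: violates R2
E4: legal
F4: violates R4
G4: violates R2,R7

{B3, E4, G3}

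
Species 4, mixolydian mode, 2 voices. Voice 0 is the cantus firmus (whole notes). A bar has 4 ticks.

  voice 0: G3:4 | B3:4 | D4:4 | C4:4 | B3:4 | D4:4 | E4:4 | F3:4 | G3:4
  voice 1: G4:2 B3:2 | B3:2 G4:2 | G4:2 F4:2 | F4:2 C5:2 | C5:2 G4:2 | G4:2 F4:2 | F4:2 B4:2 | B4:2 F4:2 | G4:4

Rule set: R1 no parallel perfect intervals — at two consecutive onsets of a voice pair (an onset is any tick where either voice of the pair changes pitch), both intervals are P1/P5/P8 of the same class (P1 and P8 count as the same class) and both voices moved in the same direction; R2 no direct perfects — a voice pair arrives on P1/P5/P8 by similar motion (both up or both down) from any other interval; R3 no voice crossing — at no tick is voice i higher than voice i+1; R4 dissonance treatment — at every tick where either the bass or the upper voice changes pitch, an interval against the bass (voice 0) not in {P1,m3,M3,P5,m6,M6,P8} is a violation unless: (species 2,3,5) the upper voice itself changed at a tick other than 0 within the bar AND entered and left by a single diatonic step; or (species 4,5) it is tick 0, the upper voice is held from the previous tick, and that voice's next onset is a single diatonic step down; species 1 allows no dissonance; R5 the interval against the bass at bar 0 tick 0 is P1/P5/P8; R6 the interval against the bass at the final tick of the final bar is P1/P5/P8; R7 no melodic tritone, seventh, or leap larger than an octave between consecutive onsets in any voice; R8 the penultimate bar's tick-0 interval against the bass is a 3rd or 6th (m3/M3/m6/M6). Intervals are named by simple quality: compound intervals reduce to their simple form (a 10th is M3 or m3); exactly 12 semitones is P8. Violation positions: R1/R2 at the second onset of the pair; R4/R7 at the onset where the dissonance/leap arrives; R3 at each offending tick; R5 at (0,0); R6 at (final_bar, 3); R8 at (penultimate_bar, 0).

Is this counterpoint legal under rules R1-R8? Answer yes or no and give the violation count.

bar 0: v0=G3 v1=G4 (P8)
bar 1: v0=B3 v1=B3 (P1)
bar 2: v0=D4 v1=G4 (P4)
bar 3: v0=C4 v1=F4 (P4)
bar 4: v0=B3 v1=C5 (m2)
bar 5: v0=D4 v1=G4 (P4)
bar 6: v0=E4 v1=F4 (m2)
bar 7: v0=F3 v1=B4 (TT)
bar 8: v0=G3 v1=G4 (P8)
  R4 @ bar3.0: C4/F4 P4 untreated
  R4 @ bar4.0: B3/C5 m2 untreated
  R4 @ bar6.0: E4/F4 m2 untreated
  R7 @ bar6.2: F4->B4 leap 6st
  R4 @ bar7.0: F3/B4 TT untreated
  R7 @ bar7.0: E4->F3 leap 11st
  R8 @ bar7.0: penult TT not 3rd/6th
  R7 @ bar7.2: B4->F4 leap 6st
  R1 @ bar8.0: F3/F4 P8 -> G3/G4 P8 similar

No (9 violations)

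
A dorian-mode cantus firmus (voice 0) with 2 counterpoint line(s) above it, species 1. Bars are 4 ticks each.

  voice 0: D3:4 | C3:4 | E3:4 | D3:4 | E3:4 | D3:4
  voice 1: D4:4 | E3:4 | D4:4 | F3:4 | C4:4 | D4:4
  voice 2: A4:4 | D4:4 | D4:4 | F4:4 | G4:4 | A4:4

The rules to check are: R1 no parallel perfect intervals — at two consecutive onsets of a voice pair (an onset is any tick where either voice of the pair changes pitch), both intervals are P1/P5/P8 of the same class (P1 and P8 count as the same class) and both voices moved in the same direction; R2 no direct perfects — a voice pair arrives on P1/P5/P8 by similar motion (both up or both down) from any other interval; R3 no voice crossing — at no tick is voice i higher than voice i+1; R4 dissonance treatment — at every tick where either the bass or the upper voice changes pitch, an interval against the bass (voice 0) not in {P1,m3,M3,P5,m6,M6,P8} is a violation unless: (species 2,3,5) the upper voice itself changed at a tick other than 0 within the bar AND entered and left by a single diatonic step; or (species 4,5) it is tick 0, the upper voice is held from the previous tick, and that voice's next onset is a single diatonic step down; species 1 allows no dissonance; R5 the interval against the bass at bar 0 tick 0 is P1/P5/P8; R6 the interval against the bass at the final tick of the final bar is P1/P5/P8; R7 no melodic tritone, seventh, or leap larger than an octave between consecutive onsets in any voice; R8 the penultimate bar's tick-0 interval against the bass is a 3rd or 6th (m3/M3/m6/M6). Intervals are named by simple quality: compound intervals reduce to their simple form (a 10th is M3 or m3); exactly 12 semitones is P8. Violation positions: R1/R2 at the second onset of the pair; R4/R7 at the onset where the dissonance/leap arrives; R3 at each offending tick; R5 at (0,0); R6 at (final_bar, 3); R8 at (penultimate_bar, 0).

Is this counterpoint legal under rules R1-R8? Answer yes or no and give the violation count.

No (7 violations)

bar 0: v0=D3 v1=D4 v2=A4 (P5)
bar 1: v0=C3 v1=E3 v2=D4 (M2)
bar 2: v0=E3 v1=D4 v2=D4 (m7)
bar 3: v0=D3 v1=F3 v2=F4 (m3)
bar 4: v0=E3 v1=C4 v2=G4 (m3)
bar 5: v0=D3 v1=D4 v2=A4 (P5)
  R4 @ bar1.0: C3/D4 M2 untreated
  R7 @ bar1.0: D4->E3 leap 10st
  R4 @ bar2.0: E3/D4 m7 untreated
  R4 @ bar2.0: E3/D4 m7 untreated
  R7 @ bar2.0: E3->D4 leap 10st
  R2 @ bar4.0: F3/F4 P8 -> C4/G4 P5 similar
  R1 @ bar5.0: C4/G4 P5 -> D4/A4 P5 similar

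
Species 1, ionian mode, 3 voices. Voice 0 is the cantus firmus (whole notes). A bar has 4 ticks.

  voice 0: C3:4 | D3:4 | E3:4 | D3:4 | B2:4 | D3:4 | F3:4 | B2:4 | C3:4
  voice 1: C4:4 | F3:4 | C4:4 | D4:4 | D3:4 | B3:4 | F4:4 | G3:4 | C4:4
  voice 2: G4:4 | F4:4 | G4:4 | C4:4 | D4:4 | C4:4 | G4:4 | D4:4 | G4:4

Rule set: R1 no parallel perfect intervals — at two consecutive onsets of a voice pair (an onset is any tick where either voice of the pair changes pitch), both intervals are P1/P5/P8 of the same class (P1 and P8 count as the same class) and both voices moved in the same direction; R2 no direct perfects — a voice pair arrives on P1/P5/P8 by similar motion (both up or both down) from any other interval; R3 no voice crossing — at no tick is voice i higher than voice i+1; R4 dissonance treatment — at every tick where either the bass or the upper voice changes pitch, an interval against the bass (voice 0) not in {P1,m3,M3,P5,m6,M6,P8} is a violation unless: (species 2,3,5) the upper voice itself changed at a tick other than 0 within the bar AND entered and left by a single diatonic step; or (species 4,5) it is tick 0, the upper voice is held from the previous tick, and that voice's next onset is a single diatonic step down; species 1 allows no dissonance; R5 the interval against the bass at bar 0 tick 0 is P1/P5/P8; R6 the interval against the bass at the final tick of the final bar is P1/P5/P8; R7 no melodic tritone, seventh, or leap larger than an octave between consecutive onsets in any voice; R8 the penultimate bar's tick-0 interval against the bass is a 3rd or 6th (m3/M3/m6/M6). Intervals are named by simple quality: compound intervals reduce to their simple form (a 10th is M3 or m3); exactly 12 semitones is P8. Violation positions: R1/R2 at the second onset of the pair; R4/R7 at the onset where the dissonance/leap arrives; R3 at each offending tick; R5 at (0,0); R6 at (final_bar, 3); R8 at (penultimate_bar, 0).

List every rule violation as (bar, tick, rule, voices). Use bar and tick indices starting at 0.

bar 0: v0=C3 v1=C4 v2=G4 downbeat P5
bar 1: v0=D3 v1=F3 v2=F4 downbeat m3
bar 2: v0=E3 v1=C4 v2=G4 downbeat m3
bar 3: v0=D3 v1=D4 v2=C4 downbeat m7
bar 4: v0=B2 v1=D3 v2=D4 downbeat m3
bar 5: v0=D3 v1=B3 v2=C4 downbeat m7
bar 6: v0=F3 v1=F4 v2=G4 downbeat M2
bar 7: v0=B2 v1=G3 v2=D4 downbeat m3
bar 8: v0=C3 v1=C4 v2=G4 downbeat P5
  -> R2 @ bar 1 tick 0 v(1, 2): C4/G4 P5 -> F3/F4 P8 similar
  -> R2 @ bar 2 tick 0 v(1, 2): F3/F4 P8 -> C4/G4 P5 similar
  -> R3 @ bar 3 tick 0 v(1, 2): D4 above C4
  -> R4 @ bar 3 tick 0 v(0, 2): D3/C4 m7 untreated
  -> R3 @ bar 3 tick 1 v(1, 2): D4 above C4
  -> R3 @ bar 3 tick 2 v(1, 2): D4 above C4
  -> R3 @ bar 3 tick 3 v(1, 2): D4 above C4
  -> R4 @ bar 5 tick 0 v(0, 2): D3/C4 m7 untreated
  -> R2 @ bar 6 tick 0 v(0, 1): D3/B3 M6 -> F3/F4 P8 similar
  -> R4 @ bar 6 tick 0 v(0, 2): F3/G4 M2 untreated
  -> R7 @ bar 6 tick 0 v(1,): B3->F4 leap 6st
  -> R2 @ bar 7 tick 0 v(1, 2): F4/G4 M2 -> G3/D4 P5 similar
  -> R7 @ bar 7 tick 0 v(0,): F3->B2 leap 6st
  -> R7 @ bar 7 tick 0 v(1,): F4->G3 leap 10st
  -> R1 @ bar 8 tick 0 v(1, 2): G3/D4 P5 -> C4/G4 P5 similar
  -> R2 @ bar 8 tick 0 v(0, 1): B2/G3 m6 -> C3/C4 P8 similar
  -> R2 @ bar 8 tick 0 v(0, 2): B2/D4 m3 -> C3/G4 P5 similar

(1, 0, R2, (1, 2))
(2, 0, R2, (1, 2))
(3, 0, R3, (1, 2))
(3, 0, R4, (0, 2))
(3, 1, R3, (1, 2))
(3, 2, R3, (1, 2))
(3, 3, R3, (1, 2))
(5, 0, R4, (0, 2))
(6, 0, R2, (0, 1))
(6, 0, R4, (0, 2))
(6, 0, R7, (1,))
(7, 0, R2, (1, 2))
(7, 0, R7, (0,))
(7, 0, R7, (1,))
(8, 0, R1, (1, 2))
(8, 0, R2, (0, 1))
(8, 0, R2, (0, 2))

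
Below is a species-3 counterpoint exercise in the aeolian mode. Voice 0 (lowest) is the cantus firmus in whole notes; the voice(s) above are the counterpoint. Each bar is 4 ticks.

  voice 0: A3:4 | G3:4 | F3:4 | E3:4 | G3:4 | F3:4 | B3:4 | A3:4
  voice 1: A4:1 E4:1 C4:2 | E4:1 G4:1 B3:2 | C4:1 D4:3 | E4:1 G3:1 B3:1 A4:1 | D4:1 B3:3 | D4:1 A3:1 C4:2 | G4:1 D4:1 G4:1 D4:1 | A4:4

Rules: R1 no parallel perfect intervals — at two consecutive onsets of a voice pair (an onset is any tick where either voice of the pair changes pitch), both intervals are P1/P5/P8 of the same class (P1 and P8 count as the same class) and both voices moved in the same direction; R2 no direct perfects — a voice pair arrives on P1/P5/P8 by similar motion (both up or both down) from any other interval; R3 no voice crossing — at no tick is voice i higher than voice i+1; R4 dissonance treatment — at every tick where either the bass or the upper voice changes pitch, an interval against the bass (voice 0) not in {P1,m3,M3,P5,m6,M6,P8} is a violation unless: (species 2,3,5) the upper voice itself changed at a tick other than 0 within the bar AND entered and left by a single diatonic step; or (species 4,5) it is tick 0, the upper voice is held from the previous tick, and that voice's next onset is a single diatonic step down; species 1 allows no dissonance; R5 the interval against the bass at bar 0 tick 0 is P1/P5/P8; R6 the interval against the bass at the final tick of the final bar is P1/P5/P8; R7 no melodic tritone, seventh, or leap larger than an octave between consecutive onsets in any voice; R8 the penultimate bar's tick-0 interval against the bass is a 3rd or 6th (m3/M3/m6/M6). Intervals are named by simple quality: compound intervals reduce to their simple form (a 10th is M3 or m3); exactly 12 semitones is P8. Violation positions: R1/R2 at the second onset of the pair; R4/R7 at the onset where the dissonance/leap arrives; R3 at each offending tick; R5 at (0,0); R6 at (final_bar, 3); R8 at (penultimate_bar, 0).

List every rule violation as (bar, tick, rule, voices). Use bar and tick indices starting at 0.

bar 0: v0=A3 v1=A4 downbeat P8
bar 1: v0=G3 v1=E4 downbeat M6
bar 2: v0=F3 v1=C4 downbeat P5
bar 3: v0=E3 v1=E4 downbeat P8
bar 4: v0=G3 v1=D4 downbeat P5
bar 5: v0=F3 v1=D4 downbeat M6
bar 6: v0=B3 v1=G4 downbeat m6
bar 7: v0=A3 v1=A4 downbeat P8
  -> R4 @ bar 3 tick 3 v(0, 1): E3/A4 P4 untreated
  -> R7 @ bar 3 tick 3 v(1,): B3->A4 leap 10st
  -> R7 @ bar 6 tick 0 v(0,): F3->B3 leap 6st

(3, 3, R4, (0, 1))
(3, 3, R7, (1,))
(6, 0, R7, (0,))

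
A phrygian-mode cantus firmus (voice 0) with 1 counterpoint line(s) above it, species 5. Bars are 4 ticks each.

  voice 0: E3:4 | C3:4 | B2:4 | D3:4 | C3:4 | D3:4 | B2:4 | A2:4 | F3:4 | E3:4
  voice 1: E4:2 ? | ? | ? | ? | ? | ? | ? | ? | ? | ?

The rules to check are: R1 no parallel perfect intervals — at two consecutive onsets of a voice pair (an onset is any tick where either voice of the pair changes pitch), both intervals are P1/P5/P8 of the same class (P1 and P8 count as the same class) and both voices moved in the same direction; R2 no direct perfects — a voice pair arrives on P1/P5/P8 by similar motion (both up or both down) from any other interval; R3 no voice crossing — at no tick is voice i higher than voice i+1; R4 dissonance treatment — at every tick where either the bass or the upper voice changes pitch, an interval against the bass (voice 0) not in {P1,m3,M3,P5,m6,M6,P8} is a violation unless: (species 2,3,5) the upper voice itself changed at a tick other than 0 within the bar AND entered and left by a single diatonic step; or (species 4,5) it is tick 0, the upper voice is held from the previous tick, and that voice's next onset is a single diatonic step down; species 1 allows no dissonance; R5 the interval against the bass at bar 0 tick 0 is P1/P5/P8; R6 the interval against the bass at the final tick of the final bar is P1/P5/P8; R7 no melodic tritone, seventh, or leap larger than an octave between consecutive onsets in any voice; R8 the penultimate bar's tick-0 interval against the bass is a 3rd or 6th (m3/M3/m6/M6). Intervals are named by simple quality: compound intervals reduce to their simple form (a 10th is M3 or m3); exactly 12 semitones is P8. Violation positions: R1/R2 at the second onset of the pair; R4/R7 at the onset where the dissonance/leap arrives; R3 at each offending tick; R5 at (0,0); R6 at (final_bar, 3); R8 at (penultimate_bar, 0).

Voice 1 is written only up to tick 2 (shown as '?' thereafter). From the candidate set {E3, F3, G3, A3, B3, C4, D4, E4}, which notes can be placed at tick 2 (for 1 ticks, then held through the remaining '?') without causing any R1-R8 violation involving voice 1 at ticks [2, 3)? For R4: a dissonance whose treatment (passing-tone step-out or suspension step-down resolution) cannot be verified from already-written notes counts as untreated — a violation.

{B3, C4, E3, E4, G3}

E3: legal
F3: violates R4,R7
G3: legal
A3: violates R4
B3: legal
C4: legal
D4: violates R4
E4: legal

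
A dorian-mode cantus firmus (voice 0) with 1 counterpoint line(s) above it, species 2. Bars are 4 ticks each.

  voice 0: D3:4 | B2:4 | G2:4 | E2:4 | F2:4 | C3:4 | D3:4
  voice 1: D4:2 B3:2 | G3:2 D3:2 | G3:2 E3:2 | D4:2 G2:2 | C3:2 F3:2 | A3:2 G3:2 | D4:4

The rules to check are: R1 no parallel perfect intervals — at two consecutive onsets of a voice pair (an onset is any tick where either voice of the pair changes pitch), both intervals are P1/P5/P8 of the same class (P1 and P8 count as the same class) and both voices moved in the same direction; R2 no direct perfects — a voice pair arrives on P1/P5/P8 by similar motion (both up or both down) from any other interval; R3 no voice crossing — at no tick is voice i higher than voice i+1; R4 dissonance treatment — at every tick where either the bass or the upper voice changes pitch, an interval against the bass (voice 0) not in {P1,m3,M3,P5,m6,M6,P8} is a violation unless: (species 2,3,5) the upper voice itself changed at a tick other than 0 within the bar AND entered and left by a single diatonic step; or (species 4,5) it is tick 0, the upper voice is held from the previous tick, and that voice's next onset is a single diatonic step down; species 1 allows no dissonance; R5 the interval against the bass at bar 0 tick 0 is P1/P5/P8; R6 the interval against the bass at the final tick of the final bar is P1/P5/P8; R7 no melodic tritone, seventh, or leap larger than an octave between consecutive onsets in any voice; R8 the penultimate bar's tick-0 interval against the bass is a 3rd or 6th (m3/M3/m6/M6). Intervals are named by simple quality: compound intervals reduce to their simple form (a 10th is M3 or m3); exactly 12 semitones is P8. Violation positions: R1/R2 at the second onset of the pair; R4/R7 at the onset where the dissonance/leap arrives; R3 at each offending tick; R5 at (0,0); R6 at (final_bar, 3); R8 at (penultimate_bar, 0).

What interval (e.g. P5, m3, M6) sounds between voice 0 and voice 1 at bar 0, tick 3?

M6

voice 0=D3 voice 1=B3 -> M6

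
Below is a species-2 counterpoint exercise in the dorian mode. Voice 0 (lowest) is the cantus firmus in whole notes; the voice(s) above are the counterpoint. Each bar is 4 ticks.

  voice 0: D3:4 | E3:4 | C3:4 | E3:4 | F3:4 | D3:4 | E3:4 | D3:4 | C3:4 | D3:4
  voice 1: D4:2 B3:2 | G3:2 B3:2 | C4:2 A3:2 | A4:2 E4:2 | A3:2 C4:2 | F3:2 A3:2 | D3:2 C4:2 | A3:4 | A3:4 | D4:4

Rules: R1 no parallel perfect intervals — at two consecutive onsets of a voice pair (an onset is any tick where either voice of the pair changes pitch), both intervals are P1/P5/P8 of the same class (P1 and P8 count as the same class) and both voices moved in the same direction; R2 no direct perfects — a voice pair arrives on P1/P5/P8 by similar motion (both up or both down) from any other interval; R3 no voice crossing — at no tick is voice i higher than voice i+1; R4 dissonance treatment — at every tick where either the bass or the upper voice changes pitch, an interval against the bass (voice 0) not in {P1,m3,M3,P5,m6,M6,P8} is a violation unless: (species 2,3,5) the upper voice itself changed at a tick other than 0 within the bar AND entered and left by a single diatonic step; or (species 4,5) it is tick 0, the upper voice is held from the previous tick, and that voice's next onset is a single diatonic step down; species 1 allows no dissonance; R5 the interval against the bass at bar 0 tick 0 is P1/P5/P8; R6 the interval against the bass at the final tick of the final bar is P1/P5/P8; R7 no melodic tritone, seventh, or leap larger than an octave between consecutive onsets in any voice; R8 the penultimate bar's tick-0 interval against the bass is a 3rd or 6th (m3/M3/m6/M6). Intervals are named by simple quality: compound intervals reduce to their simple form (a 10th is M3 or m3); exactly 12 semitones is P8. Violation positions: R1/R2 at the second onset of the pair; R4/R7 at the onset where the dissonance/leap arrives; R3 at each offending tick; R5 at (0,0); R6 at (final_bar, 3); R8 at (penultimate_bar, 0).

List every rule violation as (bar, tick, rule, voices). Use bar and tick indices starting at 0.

bar 0: v0=D3 v1=D4 downbeat P8
bar 1: v0=E3 v1=G3 downbeat m3
bar 2: v0=C3 v1=C4 downbeat P8
bar 3: v0=E3 v1=A4 downbeat P4
bar 4: v0=F3 v1=A3 downbeat M3
bar 5: v0=D3 v1=F3 downbeat m3
bar 6: v0=E3 v1=D3 downbeat M2
bar 7: v0=D3 v1=A3 downbeat P5
bar 8: v0=C3 v1=A3 downbeat M6
bar 9: v0=D3 v1=D4 downbeat P8
  -> R4 @ bar 3 tick 0 v(0, 1): E3/A4 P4 untreated
  -> R3 @ bar 6 tick 0 v(0, 1): E3 above D3
  -> R4 @ bar 6 tick 0 v(0, 1): E3/D3 M2 untreated
  -> R3 @ bar 6 tick 1 v(0, 1): E3 above D3
  -> R7 @ bar 6 tick 2 v(1,): D3->C4 leap 10st
  -> R2 @ bar 7 tick 0 v(0, 1): E3/C4 m6 -> D3/A3 P5 similar
  -> R2 @ bar 9 tick 0 v(0, 1): C3/A3 M6 -> D3/D4 P8 similar

(3, 0, R4, (0, 1))
(6, 0, R3, (0, 1))
(6, 0, R4, (0, 1))
(6, 1, R3, (0, 1))
(6, 2, R7, (1,))
(7, 0, R2, (0, 1))
(9, 0, R2, (0, 1))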